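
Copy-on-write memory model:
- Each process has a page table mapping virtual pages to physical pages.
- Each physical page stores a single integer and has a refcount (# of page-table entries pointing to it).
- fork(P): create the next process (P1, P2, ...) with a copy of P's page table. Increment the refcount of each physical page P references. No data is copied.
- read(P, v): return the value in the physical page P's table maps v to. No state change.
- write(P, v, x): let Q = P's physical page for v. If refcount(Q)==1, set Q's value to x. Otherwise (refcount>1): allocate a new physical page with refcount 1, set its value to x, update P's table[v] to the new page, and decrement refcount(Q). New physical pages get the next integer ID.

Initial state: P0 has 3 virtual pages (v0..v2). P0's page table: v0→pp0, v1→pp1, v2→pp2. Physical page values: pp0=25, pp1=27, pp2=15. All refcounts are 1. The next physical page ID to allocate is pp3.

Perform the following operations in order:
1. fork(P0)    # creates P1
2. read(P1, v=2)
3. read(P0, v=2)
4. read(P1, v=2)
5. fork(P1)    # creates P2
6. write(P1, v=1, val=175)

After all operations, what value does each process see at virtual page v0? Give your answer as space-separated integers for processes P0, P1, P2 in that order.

Op 1: fork(P0) -> P1. 3 ppages; refcounts: pp0:2 pp1:2 pp2:2
Op 2: read(P1, v2) -> 15. No state change.
Op 3: read(P0, v2) -> 15. No state change.
Op 4: read(P1, v2) -> 15. No state change.
Op 5: fork(P1) -> P2. 3 ppages; refcounts: pp0:3 pp1:3 pp2:3
Op 6: write(P1, v1, 175). refcount(pp1)=3>1 -> COPY to pp3. 4 ppages; refcounts: pp0:3 pp1:2 pp2:3 pp3:1
P0: v0 -> pp0 = 25
P1: v0 -> pp0 = 25
P2: v0 -> pp0 = 25

Answer: 25 25 25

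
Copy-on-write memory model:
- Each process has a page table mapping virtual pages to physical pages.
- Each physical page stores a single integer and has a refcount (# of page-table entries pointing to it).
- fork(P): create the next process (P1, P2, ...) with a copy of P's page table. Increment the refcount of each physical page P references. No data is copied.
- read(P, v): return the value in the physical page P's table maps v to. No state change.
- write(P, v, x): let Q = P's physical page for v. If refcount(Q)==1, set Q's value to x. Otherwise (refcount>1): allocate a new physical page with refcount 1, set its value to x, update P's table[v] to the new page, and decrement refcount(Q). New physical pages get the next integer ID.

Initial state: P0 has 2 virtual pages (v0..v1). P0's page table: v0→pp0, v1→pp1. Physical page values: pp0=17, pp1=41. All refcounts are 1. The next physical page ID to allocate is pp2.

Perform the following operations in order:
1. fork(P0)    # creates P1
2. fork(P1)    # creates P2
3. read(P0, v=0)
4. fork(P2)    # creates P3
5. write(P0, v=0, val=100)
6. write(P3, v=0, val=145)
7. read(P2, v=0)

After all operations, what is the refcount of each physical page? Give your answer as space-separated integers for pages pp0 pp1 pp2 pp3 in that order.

Answer: 2 4 1 1

Derivation:
Op 1: fork(P0) -> P1. 2 ppages; refcounts: pp0:2 pp1:2
Op 2: fork(P1) -> P2. 2 ppages; refcounts: pp0:3 pp1:3
Op 3: read(P0, v0) -> 17. No state change.
Op 4: fork(P2) -> P3. 2 ppages; refcounts: pp0:4 pp1:4
Op 5: write(P0, v0, 100). refcount(pp0)=4>1 -> COPY to pp2. 3 ppages; refcounts: pp0:3 pp1:4 pp2:1
Op 6: write(P3, v0, 145). refcount(pp0)=3>1 -> COPY to pp3. 4 ppages; refcounts: pp0:2 pp1:4 pp2:1 pp3:1
Op 7: read(P2, v0) -> 17. No state change.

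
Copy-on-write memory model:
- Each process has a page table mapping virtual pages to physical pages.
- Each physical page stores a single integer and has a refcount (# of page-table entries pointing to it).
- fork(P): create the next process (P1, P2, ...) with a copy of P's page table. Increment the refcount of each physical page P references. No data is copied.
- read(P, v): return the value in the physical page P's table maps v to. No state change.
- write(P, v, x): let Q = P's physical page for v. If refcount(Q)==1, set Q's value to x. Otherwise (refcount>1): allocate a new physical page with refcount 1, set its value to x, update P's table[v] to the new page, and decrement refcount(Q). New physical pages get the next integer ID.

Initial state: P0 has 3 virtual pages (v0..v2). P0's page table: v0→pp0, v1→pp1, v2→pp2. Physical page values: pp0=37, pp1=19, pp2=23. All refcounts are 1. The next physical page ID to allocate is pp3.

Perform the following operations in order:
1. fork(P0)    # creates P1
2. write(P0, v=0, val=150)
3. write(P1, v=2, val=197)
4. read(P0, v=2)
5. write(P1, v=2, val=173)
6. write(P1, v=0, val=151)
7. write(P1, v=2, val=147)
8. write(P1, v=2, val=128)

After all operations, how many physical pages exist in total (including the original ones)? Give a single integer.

Answer: 5

Derivation:
Op 1: fork(P0) -> P1. 3 ppages; refcounts: pp0:2 pp1:2 pp2:2
Op 2: write(P0, v0, 150). refcount(pp0)=2>1 -> COPY to pp3. 4 ppages; refcounts: pp0:1 pp1:2 pp2:2 pp3:1
Op 3: write(P1, v2, 197). refcount(pp2)=2>1 -> COPY to pp4. 5 ppages; refcounts: pp0:1 pp1:2 pp2:1 pp3:1 pp4:1
Op 4: read(P0, v2) -> 23. No state change.
Op 5: write(P1, v2, 173). refcount(pp4)=1 -> write in place. 5 ppages; refcounts: pp0:1 pp1:2 pp2:1 pp3:1 pp4:1
Op 6: write(P1, v0, 151). refcount(pp0)=1 -> write in place. 5 ppages; refcounts: pp0:1 pp1:2 pp2:1 pp3:1 pp4:1
Op 7: write(P1, v2, 147). refcount(pp4)=1 -> write in place. 5 ppages; refcounts: pp0:1 pp1:2 pp2:1 pp3:1 pp4:1
Op 8: write(P1, v2, 128). refcount(pp4)=1 -> write in place. 5 ppages; refcounts: pp0:1 pp1:2 pp2:1 pp3:1 pp4:1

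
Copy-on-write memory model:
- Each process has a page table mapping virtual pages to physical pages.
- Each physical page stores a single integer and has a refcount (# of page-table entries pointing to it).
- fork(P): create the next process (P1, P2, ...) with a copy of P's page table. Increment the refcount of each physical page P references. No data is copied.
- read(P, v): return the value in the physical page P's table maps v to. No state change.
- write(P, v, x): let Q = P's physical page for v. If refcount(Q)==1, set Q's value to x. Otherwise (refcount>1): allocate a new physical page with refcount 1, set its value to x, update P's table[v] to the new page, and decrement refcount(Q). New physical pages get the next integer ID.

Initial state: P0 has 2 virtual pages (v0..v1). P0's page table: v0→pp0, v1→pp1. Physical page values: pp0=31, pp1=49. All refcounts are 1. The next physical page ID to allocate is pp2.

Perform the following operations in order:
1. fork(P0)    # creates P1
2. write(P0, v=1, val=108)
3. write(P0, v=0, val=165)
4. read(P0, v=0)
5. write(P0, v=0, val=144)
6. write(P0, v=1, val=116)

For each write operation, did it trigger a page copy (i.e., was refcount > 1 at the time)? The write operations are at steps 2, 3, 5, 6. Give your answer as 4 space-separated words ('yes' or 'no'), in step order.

Op 1: fork(P0) -> P1. 2 ppages; refcounts: pp0:2 pp1:2
Op 2: write(P0, v1, 108). refcount(pp1)=2>1 -> COPY to pp2. 3 ppages; refcounts: pp0:2 pp1:1 pp2:1
Op 3: write(P0, v0, 165). refcount(pp0)=2>1 -> COPY to pp3. 4 ppages; refcounts: pp0:1 pp1:1 pp2:1 pp3:1
Op 4: read(P0, v0) -> 165. No state change.
Op 5: write(P0, v0, 144). refcount(pp3)=1 -> write in place. 4 ppages; refcounts: pp0:1 pp1:1 pp2:1 pp3:1
Op 6: write(P0, v1, 116). refcount(pp2)=1 -> write in place. 4 ppages; refcounts: pp0:1 pp1:1 pp2:1 pp3:1

yes yes no no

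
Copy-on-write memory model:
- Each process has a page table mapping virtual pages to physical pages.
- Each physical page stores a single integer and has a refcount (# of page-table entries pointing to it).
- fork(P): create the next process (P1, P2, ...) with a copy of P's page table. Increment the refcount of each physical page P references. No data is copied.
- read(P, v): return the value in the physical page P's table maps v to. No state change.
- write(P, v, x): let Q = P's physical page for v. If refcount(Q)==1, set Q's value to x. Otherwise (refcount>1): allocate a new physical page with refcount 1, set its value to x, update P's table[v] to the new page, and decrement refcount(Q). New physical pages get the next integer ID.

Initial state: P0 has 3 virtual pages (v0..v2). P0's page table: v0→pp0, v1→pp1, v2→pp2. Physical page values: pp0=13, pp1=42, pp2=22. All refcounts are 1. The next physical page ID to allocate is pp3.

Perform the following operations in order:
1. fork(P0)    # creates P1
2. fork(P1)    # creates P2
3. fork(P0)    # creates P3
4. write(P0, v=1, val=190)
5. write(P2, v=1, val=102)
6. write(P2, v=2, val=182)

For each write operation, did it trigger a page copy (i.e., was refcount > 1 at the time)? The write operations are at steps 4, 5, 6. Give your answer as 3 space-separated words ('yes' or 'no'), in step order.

Op 1: fork(P0) -> P1. 3 ppages; refcounts: pp0:2 pp1:2 pp2:2
Op 2: fork(P1) -> P2. 3 ppages; refcounts: pp0:3 pp1:3 pp2:3
Op 3: fork(P0) -> P3. 3 ppages; refcounts: pp0:4 pp1:4 pp2:4
Op 4: write(P0, v1, 190). refcount(pp1)=4>1 -> COPY to pp3. 4 ppages; refcounts: pp0:4 pp1:3 pp2:4 pp3:1
Op 5: write(P2, v1, 102). refcount(pp1)=3>1 -> COPY to pp4. 5 ppages; refcounts: pp0:4 pp1:2 pp2:4 pp3:1 pp4:1
Op 6: write(P2, v2, 182). refcount(pp2)=4>1 -> COPY to pp5. 6 ppages; refcounts: pp0:4 pp1:2 pp2:3 pp3:1 pp4:1 pp5:1

yes yes yes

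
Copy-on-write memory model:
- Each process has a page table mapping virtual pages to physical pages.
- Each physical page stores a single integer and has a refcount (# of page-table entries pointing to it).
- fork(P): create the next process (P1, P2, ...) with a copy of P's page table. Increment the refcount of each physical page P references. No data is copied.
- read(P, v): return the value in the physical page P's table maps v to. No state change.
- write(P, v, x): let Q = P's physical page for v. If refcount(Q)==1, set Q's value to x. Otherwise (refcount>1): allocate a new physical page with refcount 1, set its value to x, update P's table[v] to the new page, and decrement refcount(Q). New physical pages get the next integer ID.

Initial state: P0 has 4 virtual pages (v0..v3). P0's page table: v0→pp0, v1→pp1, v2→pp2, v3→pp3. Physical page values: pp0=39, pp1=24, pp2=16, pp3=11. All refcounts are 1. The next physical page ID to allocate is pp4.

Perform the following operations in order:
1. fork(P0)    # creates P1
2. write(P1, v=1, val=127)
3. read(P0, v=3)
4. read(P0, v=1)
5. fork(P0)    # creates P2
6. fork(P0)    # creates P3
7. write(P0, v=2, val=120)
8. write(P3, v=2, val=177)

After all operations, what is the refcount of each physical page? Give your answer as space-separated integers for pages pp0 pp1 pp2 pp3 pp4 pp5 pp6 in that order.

Op 1: fork(P0) -> P1. 4 ppages; refcounts: pp0:2 pp1:2 pp2:2 pp3:2
Op 2: write(P1, v1, 127). refcount(pp1)=2>1 -> COPY to pp4. 5 ppages; refcounts: pp0:2 pp1:1 pp2:2 pp3:2 pp4:1
Op 3: read(P0, v3) -> 11. No state change.
Op 4: read(P0, v1) -> 24. No state change.
Op 5: fork(P0) -> P2. 5 ppages; refcounts: pp0:3 pp1:2 pp2:3 pp3:3 pp4:1
Op 6: fork(P0) -> P3. 5 ppages; refcounts: pp0:4 pp1:3 pp2:4 pp3:4 pp4:1
Op 7: write(P0, v2, 120). refcount(pp2)=4>1 -> COPY to pp5. 6 ppages; refcounts: pp0:4 pp1:3 pp2:3 pp3:4 pp4:1 pp5:1
Op 8: write(P3, v2, 177). refcount(pp2)=3>1 -> COPY to pp6. 7 ppages; refcounts: pp0:4 pp1:3 pp2:2 pp3:4 pp4:1 pp5:1 pp6:1

Answer: 4 3 2 4 1 1 1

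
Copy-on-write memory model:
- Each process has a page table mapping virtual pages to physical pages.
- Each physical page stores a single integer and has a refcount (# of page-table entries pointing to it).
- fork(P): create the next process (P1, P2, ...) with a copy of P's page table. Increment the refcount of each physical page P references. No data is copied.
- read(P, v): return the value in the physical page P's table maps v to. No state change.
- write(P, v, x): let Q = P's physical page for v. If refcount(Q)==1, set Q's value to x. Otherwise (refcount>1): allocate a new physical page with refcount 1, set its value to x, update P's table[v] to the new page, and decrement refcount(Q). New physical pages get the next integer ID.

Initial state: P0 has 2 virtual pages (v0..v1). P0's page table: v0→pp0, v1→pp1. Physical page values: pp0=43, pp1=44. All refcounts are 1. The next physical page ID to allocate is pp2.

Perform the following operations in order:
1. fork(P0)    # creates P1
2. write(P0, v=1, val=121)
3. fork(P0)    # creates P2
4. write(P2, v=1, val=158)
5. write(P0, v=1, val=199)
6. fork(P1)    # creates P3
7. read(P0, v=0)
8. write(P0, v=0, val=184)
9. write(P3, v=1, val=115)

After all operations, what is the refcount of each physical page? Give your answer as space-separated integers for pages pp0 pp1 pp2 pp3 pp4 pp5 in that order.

Op 1: fork(P0) -> P1. 2 ppages; refcounts: pp0:2 pp1:2
Op 2: write(P0, v1, 121). refcount(pp1)=2>1 -> COPY to pp2. 3 ppages; refcounts: pp0:2 pp1:1 pp2:1
Op 3: fork(P0) -> P2. 3 ppages; refcounts: pp0:3 pp1:1 pp2:2
Op 4: write(P2, v1, 158). refcount(pp2)=2>1 -> COPY to pp3. 4 ppages; refcounts: pp0:3 pp1:1 pp2:1 pp3:1
Op 5: write(P0, v1, 199). refcount(pp2)=1 -> write in place. 4 ppages; refcounts: pp0:3 pp1:1 pp2:1 pp3:1
Op 6: fork(P1) -> P3. 4 ppages; refcounts: pp0:4 pp1:2 pp2:1 pp3:1
Op 7: read(P0, v0) -> 43. No state change.
Op 8: write(P0, v0, 184). refcount(pp0)=4>1 -> COPY to pp4. 5 ppages; refcounts: pp0:3 pp1:2 pp2:1 pp3:1 pp4:1
Op 9: write(P3, v1, 115). refcount(pp1)=2>1 -> COPY to pp5. 6 ppages; refcounts: pp0:3 pp1:1 pp2:1 pp3:1 pp4:1 pp5:1

Answer: 3 1 1 1 1 1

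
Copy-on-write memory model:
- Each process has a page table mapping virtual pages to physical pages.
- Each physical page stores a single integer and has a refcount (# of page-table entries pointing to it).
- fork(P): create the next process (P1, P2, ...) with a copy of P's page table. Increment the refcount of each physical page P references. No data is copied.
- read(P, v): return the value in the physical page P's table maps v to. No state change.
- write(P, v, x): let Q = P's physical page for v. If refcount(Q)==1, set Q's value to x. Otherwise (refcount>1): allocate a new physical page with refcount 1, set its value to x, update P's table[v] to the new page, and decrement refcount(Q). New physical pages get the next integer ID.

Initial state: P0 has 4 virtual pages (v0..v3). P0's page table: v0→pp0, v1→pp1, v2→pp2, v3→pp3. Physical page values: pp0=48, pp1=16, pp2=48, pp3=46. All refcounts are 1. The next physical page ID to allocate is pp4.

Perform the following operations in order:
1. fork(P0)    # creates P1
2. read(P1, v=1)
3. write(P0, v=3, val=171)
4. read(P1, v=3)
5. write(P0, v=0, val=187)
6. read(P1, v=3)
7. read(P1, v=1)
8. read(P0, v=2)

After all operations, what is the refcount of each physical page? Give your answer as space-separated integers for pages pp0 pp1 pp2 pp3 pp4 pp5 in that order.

Op 1: fork(P0) -> P1. 4 ppages; refcounts: pp0:2 pp1:2 pp2:2 pp3:2
Op 2: read(P1, v1) -> 16. No state change.
Op 3: write(P0, v3, 171). refcount(pp3)=2>1 -> COPY to pp4. 5 ppages; refcounts: pp0:2 pp1:2 pp2:2 pp3:1 pp4:1
Op 4: read(P1, v3) -> 46. No state change.
Op 5: write(P0, v0, 187). refcount(pp0)=2>1 -> COPY to pp5. 6 ppages; refcounts: pp0:1 pp1:2 pp2:2 pp3:1 pp4:1 pp5:1
Op 6: read(P1, v3) -> 46. No state change.
Op 7: read(P1, v1) -> 16. No state change.
Op 8: read(P0, v2) -> 48. No state change.

Answer: 1 2 2 1 1 1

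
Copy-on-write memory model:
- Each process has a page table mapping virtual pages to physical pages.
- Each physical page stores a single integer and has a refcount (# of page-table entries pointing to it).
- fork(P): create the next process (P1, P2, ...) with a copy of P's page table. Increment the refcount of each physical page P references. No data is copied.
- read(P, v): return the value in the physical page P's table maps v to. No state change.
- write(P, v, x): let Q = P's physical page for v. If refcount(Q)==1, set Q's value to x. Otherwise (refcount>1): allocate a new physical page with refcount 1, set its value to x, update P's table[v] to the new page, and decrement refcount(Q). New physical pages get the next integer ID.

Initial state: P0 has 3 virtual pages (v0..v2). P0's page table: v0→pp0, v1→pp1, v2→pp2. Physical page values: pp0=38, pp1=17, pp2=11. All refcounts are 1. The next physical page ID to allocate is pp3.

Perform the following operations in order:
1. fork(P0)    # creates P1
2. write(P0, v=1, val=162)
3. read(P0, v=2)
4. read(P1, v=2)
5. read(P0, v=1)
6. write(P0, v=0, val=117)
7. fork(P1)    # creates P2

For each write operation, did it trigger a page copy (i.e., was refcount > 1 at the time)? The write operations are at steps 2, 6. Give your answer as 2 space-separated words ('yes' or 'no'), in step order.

Op 1: fork(P0) -> P1. 3 ppages; refcounts: pp0:2 pp1:2 pp2:2
Op 2: write(P0, v1, 162). refcount(pp1)=2>1 -> COPY to pp3. 4 ppages; refcounts: pp0:2 pp1:1 pp2:2 pp3:1
Op 3: read(P0, v2) -> 11. No state change.
Op 4: read(P1, v2) -> 11. No state change.
Op 5: read(P0, v1) -> 162. No state change.
Op 6: write(P0, v0, 117). refcount(pp0)=2>1 -> COPY to pp4. 5 ppages; refcounts: pp0:1 pp1:1 pp2:2 pp3:1 pp4:1
Op 7: fork(P1) -> P2. 5 ppages; refcounts: pp0:2 pp1:2 pp2:3 pp3:1 pp4:1

yes yes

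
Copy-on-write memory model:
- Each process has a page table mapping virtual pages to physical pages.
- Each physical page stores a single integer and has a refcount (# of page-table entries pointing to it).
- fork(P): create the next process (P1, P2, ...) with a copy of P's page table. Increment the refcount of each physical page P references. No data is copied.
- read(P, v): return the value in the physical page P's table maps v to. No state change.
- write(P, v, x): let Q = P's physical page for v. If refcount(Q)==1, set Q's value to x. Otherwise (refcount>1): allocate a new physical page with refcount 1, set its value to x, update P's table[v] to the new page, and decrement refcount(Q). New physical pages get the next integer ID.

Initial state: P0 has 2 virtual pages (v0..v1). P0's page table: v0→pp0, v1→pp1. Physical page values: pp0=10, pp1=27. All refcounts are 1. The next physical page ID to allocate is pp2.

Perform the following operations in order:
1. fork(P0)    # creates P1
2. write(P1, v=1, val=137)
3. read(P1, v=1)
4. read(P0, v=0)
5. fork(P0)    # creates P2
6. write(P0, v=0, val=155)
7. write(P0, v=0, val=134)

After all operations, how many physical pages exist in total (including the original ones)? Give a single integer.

Answer: 4

Derivation:
Op 1: fork(P0) -> P1. 2 ppages; refcounts: pp0:2 pp1:2
Op 2: write(P1, v1, 137). refcount(pp1)=2>1 -> COPY to pp2. 3 ppages; refcounts: pp0:2 pp1:1 pp2:1
Op 3: read(P1, v1) -> 137. No state change.
Op 4: read(P0, v0) -> 10. No state change.
Op 5: fork(P0) -> P2. 3 ppages; refcounts: pp0:3 pp1:2 pp2:1
Op 6: write(P0, v0, 155). refcount(pp0)=3>1 -> COPY to pp3. 4 ppages; refcounts: pp0:2 pp1:2 pp2:1 pp3:1
Op 7: write(P0, v0, 134). refcount(pp3)=1 -> write in place. 4 ppages; refcounts: pp0:2 pp1:2 pp2:1 pp3:1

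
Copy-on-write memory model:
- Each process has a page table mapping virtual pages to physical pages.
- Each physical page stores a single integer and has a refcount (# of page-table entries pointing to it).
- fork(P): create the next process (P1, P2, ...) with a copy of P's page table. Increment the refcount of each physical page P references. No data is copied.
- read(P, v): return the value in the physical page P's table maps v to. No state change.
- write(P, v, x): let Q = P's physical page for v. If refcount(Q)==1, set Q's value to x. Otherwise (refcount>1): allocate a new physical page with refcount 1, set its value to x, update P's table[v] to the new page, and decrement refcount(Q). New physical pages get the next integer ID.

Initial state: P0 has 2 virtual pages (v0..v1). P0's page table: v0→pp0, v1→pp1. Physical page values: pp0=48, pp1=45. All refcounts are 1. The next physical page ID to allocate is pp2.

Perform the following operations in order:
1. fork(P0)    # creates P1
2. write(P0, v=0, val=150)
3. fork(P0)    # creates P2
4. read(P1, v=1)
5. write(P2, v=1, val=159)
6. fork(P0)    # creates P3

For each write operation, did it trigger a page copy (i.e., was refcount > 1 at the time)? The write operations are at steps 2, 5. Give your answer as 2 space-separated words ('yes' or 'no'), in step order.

Op 1: fork(P0) -> P1. 2 ppages; refcounts: pp0:2 pp1:2
Op 2: write(P0, v0, 150). refcount(pp0)=2>1 -> COPY to pp2. 3 ppages; refcounts: pp0:1 pp1:2 pp2:1
Op 3: fork(P0) -> P2. 3 ppages; refcounts: pp0:1 pp1:3 pp2:2
Op 4: read(P1, v1) -> 45. No state change.
Op 5: write(P2, v1, 159). refcount(pp1)=3>1 -> COPY to pp3. 4 ppages; refcounts: pp0:1 pp1:2 pp2:2 pp3:1
Op 6: fork(P0) -> P3. 4 ppages; refcounts: pp0:1 pp1:3 pp2:3 pp3:1

yes yes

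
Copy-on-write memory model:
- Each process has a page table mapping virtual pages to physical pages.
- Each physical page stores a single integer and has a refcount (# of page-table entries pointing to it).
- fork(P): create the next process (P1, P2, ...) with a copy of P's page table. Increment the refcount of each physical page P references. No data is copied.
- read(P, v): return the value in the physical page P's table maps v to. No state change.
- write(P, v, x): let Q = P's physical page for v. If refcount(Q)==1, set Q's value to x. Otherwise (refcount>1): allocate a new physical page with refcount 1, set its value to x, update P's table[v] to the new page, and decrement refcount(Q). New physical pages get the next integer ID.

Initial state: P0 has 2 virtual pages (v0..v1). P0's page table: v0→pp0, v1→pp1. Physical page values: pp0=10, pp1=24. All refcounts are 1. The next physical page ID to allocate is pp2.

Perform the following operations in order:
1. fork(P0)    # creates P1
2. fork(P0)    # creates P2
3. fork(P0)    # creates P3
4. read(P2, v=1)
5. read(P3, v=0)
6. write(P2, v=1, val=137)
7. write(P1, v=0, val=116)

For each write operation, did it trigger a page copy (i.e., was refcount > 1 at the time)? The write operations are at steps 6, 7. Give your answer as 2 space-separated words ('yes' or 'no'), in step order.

Op 1: fork(P0) -> P1. 2 ppages; refcounts: pp0:2 pp1:2
Op 2: fork(P0) -> P2. 2 ppages; refcounts: pp0:3 pp1:3
Op 3: fork(P0) -> P3. 2 ppages; refcounts: pp0:4 pp1:4
Op 4: read(P2, v1) -> 24. No state change.
Op 5: read(P3, v0) -> 10. No state change.
Op 6: write(P2, v1, 137). refcount(pp1)=4>1 -> COPY to pp2. 3 ppages; refcounts: pp0:4 pp1:3 pp2:1
Op 7: write(P1, v0, 116). refcount(pp0)=4>1 -> COPY to pp3. 4 ppages; refcounts: pp0:3 pp1:3 pp2:1 pp3:1

yes yes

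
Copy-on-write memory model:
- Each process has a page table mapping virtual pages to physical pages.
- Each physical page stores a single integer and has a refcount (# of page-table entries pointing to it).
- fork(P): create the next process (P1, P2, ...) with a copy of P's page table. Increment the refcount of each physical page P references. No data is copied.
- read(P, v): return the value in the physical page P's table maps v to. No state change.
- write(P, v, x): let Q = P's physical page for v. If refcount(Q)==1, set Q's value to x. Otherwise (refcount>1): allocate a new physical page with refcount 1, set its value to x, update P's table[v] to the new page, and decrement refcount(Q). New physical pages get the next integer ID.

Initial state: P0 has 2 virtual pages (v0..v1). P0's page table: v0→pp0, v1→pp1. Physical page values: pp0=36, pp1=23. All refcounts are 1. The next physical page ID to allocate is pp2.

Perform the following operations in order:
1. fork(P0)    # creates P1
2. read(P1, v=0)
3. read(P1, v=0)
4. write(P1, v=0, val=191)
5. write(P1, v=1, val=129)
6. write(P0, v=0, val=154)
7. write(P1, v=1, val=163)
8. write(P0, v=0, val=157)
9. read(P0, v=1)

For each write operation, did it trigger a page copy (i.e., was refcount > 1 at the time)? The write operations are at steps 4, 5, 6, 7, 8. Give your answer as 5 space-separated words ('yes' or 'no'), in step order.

Op 1: fork(P0) -> P1. 2 ppages; refcounts: pp0:2 pp1:2
Op 2: read(P1, v0) -> 36. No state change.
Op 3: read(P1, v0) -> 36. No state change.
Op 4: write(P1, v0, 191). refcount(pp0)=2>1 -> COPY to pp2. 3 ppages; refcounts: pp0:1 pp1:2 pp2:1
Op 5: write(P1, v1, 129). refcount(pp1)=2>1 -> COPY to pp3. 4 ppages; refcounts: pp0:1 pp1:1 pp2:1 pp3:1
Op 6: write(P0, v0, 154). refcount(pp0)=1 -> write in place. 4 ppages; refcounts: pp0:1 pp1:1 pp2:1 pp3:1
Op 7: write(P1, v1, 163). refcount(pp3)=1 -> write in place. 4 ppages; refcounts: pp0:1 pp1:1 pp2:1 pp3:1
Op 8: write(P0, v0, 157). refcount(pp0)=1 -> write in place. 4 ppages; refcounts: pp0:1 pp1:1 pp2:1 pp3:1
Op 9: read(P0, v1) -> 23. No state change.

yes yes no no no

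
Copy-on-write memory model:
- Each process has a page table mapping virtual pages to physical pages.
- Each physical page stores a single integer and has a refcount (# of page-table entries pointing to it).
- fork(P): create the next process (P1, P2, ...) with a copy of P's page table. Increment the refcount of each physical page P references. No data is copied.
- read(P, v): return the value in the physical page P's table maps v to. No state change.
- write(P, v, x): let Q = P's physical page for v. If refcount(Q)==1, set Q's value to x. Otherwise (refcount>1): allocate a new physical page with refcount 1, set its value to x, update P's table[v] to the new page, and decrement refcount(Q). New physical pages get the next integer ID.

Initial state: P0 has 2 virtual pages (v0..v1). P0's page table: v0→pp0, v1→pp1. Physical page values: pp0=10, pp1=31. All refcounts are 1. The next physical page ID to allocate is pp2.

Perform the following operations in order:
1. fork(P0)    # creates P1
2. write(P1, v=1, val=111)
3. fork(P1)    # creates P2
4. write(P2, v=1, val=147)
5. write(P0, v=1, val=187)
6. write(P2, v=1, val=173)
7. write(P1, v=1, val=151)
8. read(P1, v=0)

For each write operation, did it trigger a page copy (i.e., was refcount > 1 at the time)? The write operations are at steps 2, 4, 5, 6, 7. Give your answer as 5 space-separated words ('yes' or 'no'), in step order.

Op 1: fork(P0) -> P1. 2 ppages; refcounts: pp0:2 pp1:2
Op 2: write(P1, v1, 111). refcount(pp1)=2>1 -> COPY to pp2. 3 ppages; refcounts: pp0:2 pp1:1 pp2:1
Op 3: fork(P1) -> P2. 3 ppages; refcounts: pp0:3 pp1:1 pp2:2
Op 4: write(P2, v1, 147). refcount(pp2)=2>1 -> COPY to pp3. 4 ppages; refcounts: pp0:3 pp1:1 pp2:1 pp3:1
Op 5: write(P0, v1, 187). refcount(pp1)=1 -> write in place. 4 ppages; refcounts: pp0:3 pp1:1 pp2:1 pp3:1
Op 6: write(P2, v1, 173). refcount(pp3)=1 -> write in place. 4 ppages; refcounts: pp0:3 pp1:1 pp2:1 pp3:1
Op 7: write(P1, v1, 151). refcount(pp2)=1 -> write in place. 4 ppages; refcounts: pp0:3 pp1:1 pp2:1 pp3:1
Op 8: read(P1, v0) -> 10. No state change.

yes yes no no no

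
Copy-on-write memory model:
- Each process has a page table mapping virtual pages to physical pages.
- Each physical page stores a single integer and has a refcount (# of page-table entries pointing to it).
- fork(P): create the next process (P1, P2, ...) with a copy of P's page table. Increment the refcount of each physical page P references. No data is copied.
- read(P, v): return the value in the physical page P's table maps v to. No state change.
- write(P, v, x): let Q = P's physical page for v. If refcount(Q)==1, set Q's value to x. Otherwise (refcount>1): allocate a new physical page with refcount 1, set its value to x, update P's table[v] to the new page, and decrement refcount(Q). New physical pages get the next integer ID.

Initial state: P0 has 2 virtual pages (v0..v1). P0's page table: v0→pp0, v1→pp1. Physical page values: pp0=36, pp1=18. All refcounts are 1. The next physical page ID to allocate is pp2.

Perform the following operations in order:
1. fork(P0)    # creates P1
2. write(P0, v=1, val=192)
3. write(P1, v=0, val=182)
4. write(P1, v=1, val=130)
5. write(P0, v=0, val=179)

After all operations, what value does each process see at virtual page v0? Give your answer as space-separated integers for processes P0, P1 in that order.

Op 1: fork(P0) -> P1. 2 ppages; refcounts: pp0:2 pp1:2
Op 2: write(P0, v1, 192). refcount(pp1)=2>1 -> COPY to pp2. 3 ppages; refcounts: pp0:2 pp1:1 pp2:1
Op 3: write(P1, v0, 182). refcount(pp0)=2>1 -> COPY to pp3. 4 ppages; refcounts: pp0:1 pp1:1 pp2:1 pp3:1
Op 4: write(P1, v1, 130). refcount(pp1)=1 -> write in place. 4 ppages; refcounts: pp0:1 pp1:1 pp2:1 pp3:1
Op 5: write(P0, v0, 179). refcount(pp0)=1 -> write in place. 4 ppages; refcounts: pp0:1 pp1:1 pp2:1 pp3:1
P0: v0 -> pp0 = 179
P1: v0 -> pp3 = 182

Answer: 179 182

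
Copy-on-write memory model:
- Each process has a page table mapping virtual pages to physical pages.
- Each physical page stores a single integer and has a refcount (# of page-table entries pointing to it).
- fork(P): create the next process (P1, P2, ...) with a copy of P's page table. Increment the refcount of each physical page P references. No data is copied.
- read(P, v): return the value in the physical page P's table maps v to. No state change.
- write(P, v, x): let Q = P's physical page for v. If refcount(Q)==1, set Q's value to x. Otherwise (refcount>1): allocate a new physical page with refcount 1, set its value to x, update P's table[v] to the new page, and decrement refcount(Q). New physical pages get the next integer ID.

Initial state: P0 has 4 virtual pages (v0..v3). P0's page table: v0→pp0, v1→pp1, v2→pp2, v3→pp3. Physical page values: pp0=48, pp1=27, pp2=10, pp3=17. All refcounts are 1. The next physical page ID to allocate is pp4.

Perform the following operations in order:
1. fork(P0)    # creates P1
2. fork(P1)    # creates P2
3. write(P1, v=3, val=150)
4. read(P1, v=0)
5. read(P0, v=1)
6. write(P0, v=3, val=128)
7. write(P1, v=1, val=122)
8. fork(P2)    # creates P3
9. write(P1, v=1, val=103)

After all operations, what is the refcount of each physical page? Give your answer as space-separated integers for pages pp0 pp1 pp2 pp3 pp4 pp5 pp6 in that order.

Op 1: fork(P0) -> P1. 4 ppages; refcounts: pp0:2 pp1:2 pp2:2 pp3:2
Op 2: fork(P1) -> P2. 4 ppages; refcounts: pp0:3 pp1:3 pp2:3 pp3:3
Op 3: write(P1, v3, 150). refcount(pp3)=3>1 -> COPY to pp4. 5 ppages; refcounts: pp0:3 pp1:3 pp2:3 pp3:2 pp4:1
Op 4: read(P1, v0) -> 48. No state change.
Op 5: read(P0, v1) -> 27. No state change.
Op 6: write(P0, v3, 128). refcount(pp3)=2>1 -> COPY to pp5. 6 ppages; refcounts: pp0:3 pp1:3 pp2:3 pp3:1 pp4:1 pp5:1
Op 7: write(P1, v1, 122). refcount(pp1)=3>1 -> COPY to pp6. 7 ppages; refcounts: pp0:3 pp1:2 pp2:3 pp3:1 pp4:1 pp5:1 pp6:1
Op 8: fork(P2) -> P3. 7 ppages; refcounts: pp0:4 pp1:3 pp2:4 pp3:2 pp4:1 pp5:1 pp6:1
Op 9: write(P1, v1, 103). refcount(pp6)=1 -> write in place. 7 ppages; refcounts: pp0:4 pp1:3 pp2:4 pp3:2 pp4:1 pp5:1 pp6:1

Answer: 4 3 4 2 1 1 1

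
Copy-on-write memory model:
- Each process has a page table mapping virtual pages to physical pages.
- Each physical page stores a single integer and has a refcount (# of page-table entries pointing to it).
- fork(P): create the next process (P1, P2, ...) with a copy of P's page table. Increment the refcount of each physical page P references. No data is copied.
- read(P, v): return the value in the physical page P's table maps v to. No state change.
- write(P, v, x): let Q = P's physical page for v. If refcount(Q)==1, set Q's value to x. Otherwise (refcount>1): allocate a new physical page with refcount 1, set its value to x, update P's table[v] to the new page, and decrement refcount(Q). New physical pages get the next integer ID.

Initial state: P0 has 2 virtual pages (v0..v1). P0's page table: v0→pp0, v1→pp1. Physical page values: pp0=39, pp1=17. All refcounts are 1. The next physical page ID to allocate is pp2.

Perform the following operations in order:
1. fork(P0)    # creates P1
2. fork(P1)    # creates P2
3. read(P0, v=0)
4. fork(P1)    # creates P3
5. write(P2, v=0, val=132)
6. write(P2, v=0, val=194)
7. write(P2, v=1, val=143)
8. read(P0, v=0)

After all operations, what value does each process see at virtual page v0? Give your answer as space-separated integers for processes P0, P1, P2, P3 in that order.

Op 1: fork(P0) -> P1. 2 ppages; refcounts: pp0:2 pp1:2
Op 2: fork(P1) -> P2. 2 ppages; refcounts: pp0:3 pp1:3
Op 3: read(P0, v0) -> 39. No state change.
Op 4: fork(P1) -> P3. 2 ppages; refcounts: pp0:4 pp1:4
Op 5: write(P2, v0, 132). refcount(pp0)=4>1 -> COPY to pp2. 3 ppages; refcounts: pp0:3 pp1:4 pp2:1
Op 6: write(P2, v0, 194). refcount(pp2)=1 -> write in place. 3 ppages; refcounts: pp0:3 pp1:4 pp2:1
Op 7: write(P2, v1, 143). refcount(pp1)=4>1 -> COPY to pp3. 4 ppages; refcounts: pp0:3 pp1:3 pp2:1 pp3:1
Op 8: read(P0, v0) -> 39. No state change.
P0: v0 -> pp0 = 39
P1: v0 -> pp0 = 39
P2: v0 -> pp2 = 194
P3: v0 -> pp0 = 39

Answer: 39 39 194 39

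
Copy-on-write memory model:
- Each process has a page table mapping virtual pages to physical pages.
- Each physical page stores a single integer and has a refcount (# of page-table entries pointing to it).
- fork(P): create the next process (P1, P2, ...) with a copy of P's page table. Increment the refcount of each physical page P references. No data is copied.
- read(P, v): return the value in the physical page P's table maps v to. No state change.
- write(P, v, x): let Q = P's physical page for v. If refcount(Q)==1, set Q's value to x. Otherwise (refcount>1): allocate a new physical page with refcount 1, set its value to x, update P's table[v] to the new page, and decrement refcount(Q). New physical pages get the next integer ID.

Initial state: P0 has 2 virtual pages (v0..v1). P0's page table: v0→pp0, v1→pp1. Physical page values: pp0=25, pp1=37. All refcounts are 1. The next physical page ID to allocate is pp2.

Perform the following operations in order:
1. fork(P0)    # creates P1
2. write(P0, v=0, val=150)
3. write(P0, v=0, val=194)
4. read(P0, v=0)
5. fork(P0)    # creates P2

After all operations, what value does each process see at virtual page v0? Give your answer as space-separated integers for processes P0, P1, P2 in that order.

Answer: 194 25 194

Derivation:
Op 1: fork(P0) -> P1. 2 ppages; refcounts: pp0:2 pp1:2
Op 2: write(P0, v0, 150). refcount(pp0)=2>1 -> COPY to pp2. 3 ppages; refcounts: pp0:1 pp1:2 pp2:1
Op 3: write(P0, v0, 194). refcount(pp2)=1 -> write in place. 3 ppages; refcounts: pp0:1 pp1:2 pp2:1
Op 4: read(P0, v0) -> 194. No state change.
Op 5: fork(P0) -> P2. 3 ppages; refcounts: pp0:1 pp1:3 pp2:2
P0: v0 -> pp2 = 194
P1: v0 -> pp0 = 25
P2: v0 -> pp2 = 194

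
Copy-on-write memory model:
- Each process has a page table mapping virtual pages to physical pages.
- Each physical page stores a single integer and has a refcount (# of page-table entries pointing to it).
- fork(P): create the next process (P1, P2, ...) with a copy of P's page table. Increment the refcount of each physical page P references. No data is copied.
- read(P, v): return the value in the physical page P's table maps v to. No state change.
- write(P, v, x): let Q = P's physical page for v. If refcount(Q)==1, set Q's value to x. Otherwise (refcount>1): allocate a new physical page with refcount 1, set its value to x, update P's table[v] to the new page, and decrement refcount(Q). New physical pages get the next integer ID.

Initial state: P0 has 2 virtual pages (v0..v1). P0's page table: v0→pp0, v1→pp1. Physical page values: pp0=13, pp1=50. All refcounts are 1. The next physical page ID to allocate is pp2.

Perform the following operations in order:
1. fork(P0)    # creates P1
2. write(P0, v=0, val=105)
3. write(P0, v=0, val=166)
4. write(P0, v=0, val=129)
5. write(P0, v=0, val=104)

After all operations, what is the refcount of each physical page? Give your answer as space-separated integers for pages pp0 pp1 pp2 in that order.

Answer: 1 2 1

Derivation:
Op 1: fork(P0) -> P1. 2 ppages; refcounts: pp0:2 pp1:2
Op 2: write(P0, v0, 105). refcount(pp0)=2>1 -> COPY to pp2. 3 ppages; refcounts: pp0:1 pp1:2 pp2:1
Op 3: write(P0, v0, 166). refcount(pp2)=1 -> write in place. 3 ppages; refcounts: pp0:1 pp1:2 pp2:1
Op 4: write(P0, v0, 129). refcount(pp2)=1 -> write in place. 3 ppages; refcounts: pp0:1 pp1:2 pp2:1
Op 5: write(P0, v0, 104). refcount(pp2)=1 -> write in place. 3 ppages; refcounts: pp0:1 pp1:2 pp2:1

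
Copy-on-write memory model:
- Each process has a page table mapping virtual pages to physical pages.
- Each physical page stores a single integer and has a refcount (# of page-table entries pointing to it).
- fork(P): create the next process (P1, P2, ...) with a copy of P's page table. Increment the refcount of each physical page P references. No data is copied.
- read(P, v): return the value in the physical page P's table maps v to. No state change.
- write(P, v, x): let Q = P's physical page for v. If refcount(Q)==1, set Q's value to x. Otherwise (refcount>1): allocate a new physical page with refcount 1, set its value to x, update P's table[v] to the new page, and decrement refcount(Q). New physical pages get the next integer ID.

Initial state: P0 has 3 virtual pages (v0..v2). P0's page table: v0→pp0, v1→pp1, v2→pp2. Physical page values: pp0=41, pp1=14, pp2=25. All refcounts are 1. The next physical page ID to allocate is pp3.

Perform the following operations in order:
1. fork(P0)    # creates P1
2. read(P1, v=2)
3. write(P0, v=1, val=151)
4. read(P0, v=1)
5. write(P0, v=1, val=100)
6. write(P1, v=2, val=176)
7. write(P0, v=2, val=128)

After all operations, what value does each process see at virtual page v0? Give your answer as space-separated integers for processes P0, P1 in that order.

Answer: 41 41

Derivation:
Op 1: fork(P0) -> P1. 3 ppages; refcounts: pp0:2 pp1:2 pp2:2
Op 2: read(P1, v2) -> 25. No state change.
Op 3: write(P0, v1, 151). refcount(pp1)=2>1 -> COPY to pp3. 4 ppages; refcounts: pp0:2 pp1:1 pp2:2 pp3:1
Op 4: read(P0, v1) -> 151. No state change.
Op 5: write(P0, v1, 100). refcount(pp3)=1 -> write in place. 4 ppages; refcounts: pp0:2 pp1:1 pp2:2 pp3:1
Op 6: write(P1, v2, 176). refcount(pp2)=2>1 -> COPY to pp4. 5 ppages; refcounts: pp0:2 pp1:1 pp2:1 pp3:1 pp4:1
Op 7: write(P0, v2, 128). refcount(pp2)=1 -> write in place. 5 ppages; refcounts: pp0:2 pp1:1 pp2:1 pp3:1 pp4:1
P0: v0 -> pp0 = 41
P1: v0 -> pp0 = 41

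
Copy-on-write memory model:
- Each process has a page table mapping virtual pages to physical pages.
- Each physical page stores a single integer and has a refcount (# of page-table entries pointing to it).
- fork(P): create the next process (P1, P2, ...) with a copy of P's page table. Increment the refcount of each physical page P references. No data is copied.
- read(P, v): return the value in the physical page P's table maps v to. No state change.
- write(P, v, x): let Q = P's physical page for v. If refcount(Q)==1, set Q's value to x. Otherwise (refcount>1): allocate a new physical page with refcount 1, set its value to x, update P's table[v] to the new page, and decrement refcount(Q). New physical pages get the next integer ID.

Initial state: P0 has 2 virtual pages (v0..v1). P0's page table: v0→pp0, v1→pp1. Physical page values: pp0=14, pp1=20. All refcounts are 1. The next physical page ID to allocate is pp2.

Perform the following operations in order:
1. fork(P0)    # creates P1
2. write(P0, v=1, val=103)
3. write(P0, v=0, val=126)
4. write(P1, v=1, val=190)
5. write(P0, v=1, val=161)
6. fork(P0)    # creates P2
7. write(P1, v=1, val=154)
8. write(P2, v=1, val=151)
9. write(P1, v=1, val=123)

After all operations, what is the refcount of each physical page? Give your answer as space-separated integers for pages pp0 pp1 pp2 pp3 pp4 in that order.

Op 1: fork(P0) -> P1. 2 ppages; refcounts: pp0:2 pp1:2
Op 2: write(P0, v1, 103). refcount(pp1)=2>1 -> COPY to pp2. 3 ppages; refcounts: pp0:2 pp1:1 pp2:1
Op 3: write(P0, v0, 126). refcount(pp0)=2>1 -> COPY to pp3. 4 ppages; refcounts: pp0:1 pp1:1 pp2:1 pp3:1
Op 4: write(P1, v1, 190). refcount(pp1)=1 -> write in place. 4 ppages; refcounts: pp0:1 pp1:1 pp2:1 pp3:1
Op 5: write(P0, v1, 161). refcount(pp2)=1 -> write in place. 4 ppages; refcounts: pp0:1 pp1:1 pp2:1 pp3:1
Op 6: fork(P0) -> P2. 4 ppages; refcounts: pp0:1 pp1:1 pp2:2 pp3:2
Op 7: write(P1, v1, 154). refcount(pp1)=1 -> write in place. 4 ppages; refcounts: pp0:1 pp1:1 pp2:2 pp3:2
Op 8: write(P2, v1, 151). refcount(pp2)=2>1 -> COPY to pp4. 5 ppages; refcounts: pp0:1 pp1:1 pp2:1 pp3:2 pp4:1
Op 9: write(P1, v1, 123). refcount(pp1)=1 -> write in place. 5 ppages; refcounts: pp0:1 pp1:1 pp2:1 pp3:2 pp4:1

Answer: 1 1 1 2 1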